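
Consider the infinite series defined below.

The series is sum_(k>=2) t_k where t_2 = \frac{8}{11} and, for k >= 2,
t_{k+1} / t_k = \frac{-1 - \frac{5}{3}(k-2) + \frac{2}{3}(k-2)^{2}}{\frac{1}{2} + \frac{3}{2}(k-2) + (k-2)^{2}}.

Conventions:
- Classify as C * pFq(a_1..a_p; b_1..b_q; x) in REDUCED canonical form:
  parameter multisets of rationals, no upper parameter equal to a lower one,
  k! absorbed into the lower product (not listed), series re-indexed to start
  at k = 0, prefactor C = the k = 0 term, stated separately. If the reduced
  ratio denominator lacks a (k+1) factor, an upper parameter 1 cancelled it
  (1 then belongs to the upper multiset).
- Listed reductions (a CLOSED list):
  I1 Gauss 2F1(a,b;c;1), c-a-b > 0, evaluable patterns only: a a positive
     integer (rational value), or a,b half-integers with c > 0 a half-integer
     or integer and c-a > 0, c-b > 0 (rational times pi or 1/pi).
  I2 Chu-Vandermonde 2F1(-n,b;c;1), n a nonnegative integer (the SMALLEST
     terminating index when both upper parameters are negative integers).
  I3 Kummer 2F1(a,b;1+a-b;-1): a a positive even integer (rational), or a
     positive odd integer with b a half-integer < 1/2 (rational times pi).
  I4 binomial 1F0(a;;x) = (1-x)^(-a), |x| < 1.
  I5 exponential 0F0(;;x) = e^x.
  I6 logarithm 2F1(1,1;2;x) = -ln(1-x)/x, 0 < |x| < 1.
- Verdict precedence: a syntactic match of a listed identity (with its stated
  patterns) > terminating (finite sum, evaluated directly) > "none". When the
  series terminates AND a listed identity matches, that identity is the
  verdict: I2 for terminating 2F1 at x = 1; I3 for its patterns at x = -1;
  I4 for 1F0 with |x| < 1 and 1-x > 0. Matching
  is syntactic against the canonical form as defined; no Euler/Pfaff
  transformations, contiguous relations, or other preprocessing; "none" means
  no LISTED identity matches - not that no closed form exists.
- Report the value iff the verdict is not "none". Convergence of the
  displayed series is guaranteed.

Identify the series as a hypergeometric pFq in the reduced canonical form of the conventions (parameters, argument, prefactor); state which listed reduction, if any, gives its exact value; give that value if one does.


With C = \frac{8}{11}: the canonical form is 1F0(-3; -; \frac{2}{3}). Verdict: this is the binomial series (I4) (the 1F0 binomial series: exponent 3, x = \frac{2}{3}). Value: \frac{8}{297}.

The tell: t_0 = \frac{8}{11} here, and the parameter 1/2 appears in both the upper and lower lists and cancels.
Adjacent-term ratio: r(k) = \frac{2}{3} * (k-3) / [(k+1)] - rational; roots negated = parameters, x = \frac{2}{3}, C = \frac{8}{11}.


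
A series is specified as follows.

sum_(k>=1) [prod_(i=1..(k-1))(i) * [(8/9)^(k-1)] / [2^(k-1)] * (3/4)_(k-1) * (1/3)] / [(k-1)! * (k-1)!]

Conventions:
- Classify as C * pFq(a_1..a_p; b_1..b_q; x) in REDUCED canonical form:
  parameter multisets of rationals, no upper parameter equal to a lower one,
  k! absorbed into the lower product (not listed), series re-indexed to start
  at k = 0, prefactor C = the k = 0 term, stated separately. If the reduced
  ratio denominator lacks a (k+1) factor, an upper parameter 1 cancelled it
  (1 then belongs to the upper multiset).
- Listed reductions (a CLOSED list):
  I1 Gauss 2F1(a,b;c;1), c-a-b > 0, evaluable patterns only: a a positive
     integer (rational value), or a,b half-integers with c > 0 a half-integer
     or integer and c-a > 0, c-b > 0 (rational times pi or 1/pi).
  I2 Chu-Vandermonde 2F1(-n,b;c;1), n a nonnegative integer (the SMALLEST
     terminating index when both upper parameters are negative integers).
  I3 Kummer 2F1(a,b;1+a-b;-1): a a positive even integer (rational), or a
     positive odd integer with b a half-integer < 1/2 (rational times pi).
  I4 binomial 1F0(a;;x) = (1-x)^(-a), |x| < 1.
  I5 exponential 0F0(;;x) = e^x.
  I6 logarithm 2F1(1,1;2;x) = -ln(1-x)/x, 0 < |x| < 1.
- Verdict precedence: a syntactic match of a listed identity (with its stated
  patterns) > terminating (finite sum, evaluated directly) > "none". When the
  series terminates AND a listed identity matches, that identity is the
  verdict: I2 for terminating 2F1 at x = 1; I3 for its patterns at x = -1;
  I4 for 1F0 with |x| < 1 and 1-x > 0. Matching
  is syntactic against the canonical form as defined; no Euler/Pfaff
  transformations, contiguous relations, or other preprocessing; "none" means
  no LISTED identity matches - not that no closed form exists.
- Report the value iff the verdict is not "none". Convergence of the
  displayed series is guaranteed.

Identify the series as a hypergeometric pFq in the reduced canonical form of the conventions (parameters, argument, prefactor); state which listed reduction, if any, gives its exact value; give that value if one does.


Canonical form: C = 1/3 times 1F0 with upper {3/4}, lower {-}, x = 4/9. Verdict: the I4 binomial reduction applies (the 1F0 binomial series: exponent -3/4, x = 4/9). Sum: (1/3) * (5/9)^(-3/4).

Key observation: x = (4/9) and the denominator's factorial ratio (C = 1/3) is a lower Pochhammer.
Consecutive-term ratio: r(k) = (4/9) * (k+3/4) / [(k+1)] ; factor over Q: parameters, x = (4/9), and C = 1/3.


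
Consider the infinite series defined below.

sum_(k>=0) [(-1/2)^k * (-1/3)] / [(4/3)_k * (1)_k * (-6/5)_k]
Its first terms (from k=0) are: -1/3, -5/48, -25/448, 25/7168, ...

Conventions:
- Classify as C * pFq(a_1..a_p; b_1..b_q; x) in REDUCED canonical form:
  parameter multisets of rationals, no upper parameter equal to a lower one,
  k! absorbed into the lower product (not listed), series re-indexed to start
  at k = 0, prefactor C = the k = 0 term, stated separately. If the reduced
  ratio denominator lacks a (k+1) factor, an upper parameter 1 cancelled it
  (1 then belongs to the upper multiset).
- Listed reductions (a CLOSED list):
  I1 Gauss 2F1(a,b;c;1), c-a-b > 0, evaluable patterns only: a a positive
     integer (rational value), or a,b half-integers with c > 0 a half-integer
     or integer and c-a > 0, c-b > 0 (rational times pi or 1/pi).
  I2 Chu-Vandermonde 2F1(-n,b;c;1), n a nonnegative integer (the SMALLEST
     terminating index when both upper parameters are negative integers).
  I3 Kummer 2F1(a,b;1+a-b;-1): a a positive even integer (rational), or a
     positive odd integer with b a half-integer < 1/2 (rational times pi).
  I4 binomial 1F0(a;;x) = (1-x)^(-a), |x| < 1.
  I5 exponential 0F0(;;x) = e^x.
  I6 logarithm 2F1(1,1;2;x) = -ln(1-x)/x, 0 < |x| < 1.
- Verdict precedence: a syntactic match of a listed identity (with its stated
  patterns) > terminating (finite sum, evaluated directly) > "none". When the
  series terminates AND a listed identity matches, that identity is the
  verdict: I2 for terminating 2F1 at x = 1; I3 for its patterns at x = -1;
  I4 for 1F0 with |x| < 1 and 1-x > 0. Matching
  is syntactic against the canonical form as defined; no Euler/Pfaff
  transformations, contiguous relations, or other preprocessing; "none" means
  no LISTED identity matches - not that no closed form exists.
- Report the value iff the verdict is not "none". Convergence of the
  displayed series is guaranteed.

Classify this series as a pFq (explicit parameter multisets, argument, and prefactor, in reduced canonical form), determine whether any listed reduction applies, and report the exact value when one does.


First insight: from the first term -1/3: (1)_k (C = -1/3, x = -1/2) is k! itself.
Consecutive-term ratio: r(k) = (-1/2) * 1 / [(k-6/5) (k+4/3) (k+1)] - rational in k, leading ratio (-1/2); with t_0 = -1/3, classification follows.

This is -1/3 * 0F2(-; -6/5, 4/3; -1/2) in reduced canonical form. Verdict: none - this 0F2 at x = -1/2 matches no listed pattern, and upper {-} holds no stopper.


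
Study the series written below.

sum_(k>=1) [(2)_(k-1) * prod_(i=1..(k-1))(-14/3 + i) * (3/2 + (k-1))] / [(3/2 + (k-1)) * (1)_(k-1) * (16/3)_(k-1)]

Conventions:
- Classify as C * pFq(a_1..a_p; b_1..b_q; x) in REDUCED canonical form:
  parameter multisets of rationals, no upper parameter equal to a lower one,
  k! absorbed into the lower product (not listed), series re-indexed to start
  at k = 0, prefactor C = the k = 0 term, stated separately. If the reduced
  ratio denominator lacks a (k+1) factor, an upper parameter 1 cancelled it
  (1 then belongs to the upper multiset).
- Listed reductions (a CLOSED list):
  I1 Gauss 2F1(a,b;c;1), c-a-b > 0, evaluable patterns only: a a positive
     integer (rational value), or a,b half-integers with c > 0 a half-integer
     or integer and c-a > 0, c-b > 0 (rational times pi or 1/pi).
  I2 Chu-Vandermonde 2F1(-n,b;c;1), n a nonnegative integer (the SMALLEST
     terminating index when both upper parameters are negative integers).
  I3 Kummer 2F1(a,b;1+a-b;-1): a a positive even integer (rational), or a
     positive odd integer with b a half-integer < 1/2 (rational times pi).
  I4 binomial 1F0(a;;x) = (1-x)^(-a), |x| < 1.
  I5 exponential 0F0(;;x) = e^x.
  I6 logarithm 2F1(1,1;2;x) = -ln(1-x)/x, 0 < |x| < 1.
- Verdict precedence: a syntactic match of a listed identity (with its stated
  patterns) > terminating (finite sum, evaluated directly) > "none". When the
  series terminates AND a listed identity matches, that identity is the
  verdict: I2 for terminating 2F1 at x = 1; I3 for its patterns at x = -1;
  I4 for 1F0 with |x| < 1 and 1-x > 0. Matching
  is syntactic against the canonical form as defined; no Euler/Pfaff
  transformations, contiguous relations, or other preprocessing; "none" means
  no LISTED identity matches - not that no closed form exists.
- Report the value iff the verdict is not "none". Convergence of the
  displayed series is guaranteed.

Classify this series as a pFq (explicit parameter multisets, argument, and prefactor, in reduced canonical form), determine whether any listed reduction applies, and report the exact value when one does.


Reduced: x = 1, 2F1, upper = {-11/3, 2}, lower = {16/3}, C = 1. Verdict (x = 1): Gauss (I1, integer-parameter pattern) applies (x = 1: the Gamma ratio telescopes since c-a-b = 7 > 0 and a = 2 in Z>0). Exact value: 65/252.

The tell: t_0 = 1 here, and striking the common factor k + 3/2 reduces the term (prefactor 1).
Ratio: r(k) = 1 * (k-11/3) (k+2) / [(k+16/3) (k+1)] - rational in k, leading ratio 1; with t_0 = 1, classification follows.


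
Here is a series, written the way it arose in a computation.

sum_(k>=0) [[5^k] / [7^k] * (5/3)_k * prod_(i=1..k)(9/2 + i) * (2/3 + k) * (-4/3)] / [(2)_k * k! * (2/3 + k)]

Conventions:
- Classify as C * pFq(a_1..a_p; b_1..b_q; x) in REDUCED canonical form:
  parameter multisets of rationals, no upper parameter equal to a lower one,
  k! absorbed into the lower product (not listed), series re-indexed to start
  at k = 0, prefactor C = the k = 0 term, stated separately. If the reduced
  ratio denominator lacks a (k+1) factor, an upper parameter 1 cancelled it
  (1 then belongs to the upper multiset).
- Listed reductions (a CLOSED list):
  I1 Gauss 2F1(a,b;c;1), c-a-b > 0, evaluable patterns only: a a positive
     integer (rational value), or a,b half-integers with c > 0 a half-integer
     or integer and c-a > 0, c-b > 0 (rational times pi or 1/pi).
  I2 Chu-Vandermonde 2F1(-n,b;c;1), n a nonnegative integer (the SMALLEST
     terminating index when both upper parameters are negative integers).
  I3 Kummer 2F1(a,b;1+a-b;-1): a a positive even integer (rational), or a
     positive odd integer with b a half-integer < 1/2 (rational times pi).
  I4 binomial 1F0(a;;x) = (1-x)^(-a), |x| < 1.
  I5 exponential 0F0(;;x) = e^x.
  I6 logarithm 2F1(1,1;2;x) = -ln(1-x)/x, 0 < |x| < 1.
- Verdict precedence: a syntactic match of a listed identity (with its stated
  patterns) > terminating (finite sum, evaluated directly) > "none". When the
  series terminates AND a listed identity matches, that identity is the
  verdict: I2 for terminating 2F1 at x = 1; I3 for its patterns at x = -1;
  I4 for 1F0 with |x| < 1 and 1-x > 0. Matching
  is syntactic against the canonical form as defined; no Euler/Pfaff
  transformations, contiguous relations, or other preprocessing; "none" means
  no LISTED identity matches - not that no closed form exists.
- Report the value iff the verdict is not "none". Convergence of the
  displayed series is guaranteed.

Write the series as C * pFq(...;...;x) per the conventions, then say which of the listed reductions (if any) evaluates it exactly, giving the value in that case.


Canonical form: C = -4/3 times 2F1 with upper {5/3, 11/2}, lower {2}, x = 5/7. Verdict: none. Every listed pattern misses the 2F1 form at 5/7, upper {5/3, 11/2}.

The tell: x = (5/7) and the running product (prefactor -4/3) telescopes to a rising factorial.
Term ratio: r(k) = (5/7) * (k+5/3) (k+11/2) / [(k+2) (k+1)] - rational; roots negated = parameters, x = (5/7), C = -4/3.


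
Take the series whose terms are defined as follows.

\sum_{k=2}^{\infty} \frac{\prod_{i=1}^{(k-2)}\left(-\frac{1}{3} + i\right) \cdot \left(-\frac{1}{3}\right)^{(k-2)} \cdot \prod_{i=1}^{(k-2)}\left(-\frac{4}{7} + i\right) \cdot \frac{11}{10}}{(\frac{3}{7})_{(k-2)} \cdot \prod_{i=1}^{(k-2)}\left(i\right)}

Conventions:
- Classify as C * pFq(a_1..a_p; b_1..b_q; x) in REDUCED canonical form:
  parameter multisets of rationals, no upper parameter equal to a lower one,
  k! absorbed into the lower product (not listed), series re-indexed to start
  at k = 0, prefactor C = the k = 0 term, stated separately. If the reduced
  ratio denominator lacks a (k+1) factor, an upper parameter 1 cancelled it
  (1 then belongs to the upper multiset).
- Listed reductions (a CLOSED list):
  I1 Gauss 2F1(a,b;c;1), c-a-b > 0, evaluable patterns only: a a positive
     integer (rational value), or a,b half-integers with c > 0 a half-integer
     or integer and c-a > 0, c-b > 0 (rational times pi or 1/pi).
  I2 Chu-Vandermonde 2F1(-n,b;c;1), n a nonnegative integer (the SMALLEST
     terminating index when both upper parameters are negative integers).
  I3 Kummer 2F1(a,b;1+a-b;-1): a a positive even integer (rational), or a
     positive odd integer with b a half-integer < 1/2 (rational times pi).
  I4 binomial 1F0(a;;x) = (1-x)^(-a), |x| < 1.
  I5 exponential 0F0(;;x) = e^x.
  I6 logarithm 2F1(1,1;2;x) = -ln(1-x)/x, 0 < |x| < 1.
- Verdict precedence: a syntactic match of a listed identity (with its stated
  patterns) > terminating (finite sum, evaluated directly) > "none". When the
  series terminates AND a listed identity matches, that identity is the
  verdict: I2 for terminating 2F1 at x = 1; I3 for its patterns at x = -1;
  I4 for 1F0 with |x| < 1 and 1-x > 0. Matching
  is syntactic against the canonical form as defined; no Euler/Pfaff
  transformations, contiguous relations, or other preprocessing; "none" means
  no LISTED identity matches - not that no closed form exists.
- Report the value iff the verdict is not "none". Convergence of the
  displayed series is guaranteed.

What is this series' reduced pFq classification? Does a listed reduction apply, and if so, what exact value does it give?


The series (x = -\frac{1}{3}) is 1F0: upper {\frac{2}{3}}, lower {-}, prefactor \frac{11}{10}. Verdict (x = -\frac{1}{3}): the I4 binomial reduction applies (the 1F0 binomial series: exponent -2/3, x = -\frac{1}{3}). Exact value: \frac{11}{10} \cdot \left(\frac{4}{3}\right)^{-\frac{2}{3}}.

Structural cue: t_0 being \frac{11}{10}, the product of the first k integers (prefactor 11/10) is k!.
Step ratio: r(k) = -\frac{1}{3} * (k+\frac{2}{3}) / [(k+1)] - rational in k, leading ratio -\frac{1}{3}; with t_0 = \frac{11}{10}, classification follows.


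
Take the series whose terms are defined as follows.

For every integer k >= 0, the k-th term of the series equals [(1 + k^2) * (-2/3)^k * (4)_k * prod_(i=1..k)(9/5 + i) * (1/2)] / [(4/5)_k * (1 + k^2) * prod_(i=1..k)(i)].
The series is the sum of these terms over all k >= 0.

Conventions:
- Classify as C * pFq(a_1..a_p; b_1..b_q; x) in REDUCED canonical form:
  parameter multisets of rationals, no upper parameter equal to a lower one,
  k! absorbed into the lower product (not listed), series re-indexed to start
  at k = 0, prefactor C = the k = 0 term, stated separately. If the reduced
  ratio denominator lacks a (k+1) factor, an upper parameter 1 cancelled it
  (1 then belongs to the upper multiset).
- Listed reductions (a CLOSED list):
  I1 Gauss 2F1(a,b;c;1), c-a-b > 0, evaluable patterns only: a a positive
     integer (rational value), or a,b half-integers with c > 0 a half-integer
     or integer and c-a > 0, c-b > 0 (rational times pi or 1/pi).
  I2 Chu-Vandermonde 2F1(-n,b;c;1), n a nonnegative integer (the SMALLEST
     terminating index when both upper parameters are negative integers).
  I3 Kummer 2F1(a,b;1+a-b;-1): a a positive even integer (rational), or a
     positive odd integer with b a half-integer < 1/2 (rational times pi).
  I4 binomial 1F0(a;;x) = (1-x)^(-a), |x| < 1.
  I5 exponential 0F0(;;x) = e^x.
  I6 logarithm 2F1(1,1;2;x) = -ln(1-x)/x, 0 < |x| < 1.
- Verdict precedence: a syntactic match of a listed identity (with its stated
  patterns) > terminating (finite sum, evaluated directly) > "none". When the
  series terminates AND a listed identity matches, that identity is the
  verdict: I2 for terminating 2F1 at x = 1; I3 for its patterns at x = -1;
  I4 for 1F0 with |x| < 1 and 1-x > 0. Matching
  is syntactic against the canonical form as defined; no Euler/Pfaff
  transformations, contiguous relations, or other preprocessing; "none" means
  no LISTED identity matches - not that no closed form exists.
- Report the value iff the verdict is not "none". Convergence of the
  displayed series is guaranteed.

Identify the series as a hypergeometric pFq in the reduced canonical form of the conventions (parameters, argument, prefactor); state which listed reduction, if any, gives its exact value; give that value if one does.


Key observation: from the first term 1/2: the running product (C = 1/2) telescopes to a rising factorial.
Term ratio: r(k) = (-2/3) * (k+14/5) (k+4) / [(k+4/5) (k+1)] - rational in k, leading ratio (-2/3); with t_0 = 1/2, classification follows.

Prefactor 1/2, argument -2/3: 2F1 with upper {14/5, 4} over lower {4/5}. Verdict: none. A 2F1 with upper {14/5, 4} fits none of I1-I6 at x = -2/3; the sum runs forever.


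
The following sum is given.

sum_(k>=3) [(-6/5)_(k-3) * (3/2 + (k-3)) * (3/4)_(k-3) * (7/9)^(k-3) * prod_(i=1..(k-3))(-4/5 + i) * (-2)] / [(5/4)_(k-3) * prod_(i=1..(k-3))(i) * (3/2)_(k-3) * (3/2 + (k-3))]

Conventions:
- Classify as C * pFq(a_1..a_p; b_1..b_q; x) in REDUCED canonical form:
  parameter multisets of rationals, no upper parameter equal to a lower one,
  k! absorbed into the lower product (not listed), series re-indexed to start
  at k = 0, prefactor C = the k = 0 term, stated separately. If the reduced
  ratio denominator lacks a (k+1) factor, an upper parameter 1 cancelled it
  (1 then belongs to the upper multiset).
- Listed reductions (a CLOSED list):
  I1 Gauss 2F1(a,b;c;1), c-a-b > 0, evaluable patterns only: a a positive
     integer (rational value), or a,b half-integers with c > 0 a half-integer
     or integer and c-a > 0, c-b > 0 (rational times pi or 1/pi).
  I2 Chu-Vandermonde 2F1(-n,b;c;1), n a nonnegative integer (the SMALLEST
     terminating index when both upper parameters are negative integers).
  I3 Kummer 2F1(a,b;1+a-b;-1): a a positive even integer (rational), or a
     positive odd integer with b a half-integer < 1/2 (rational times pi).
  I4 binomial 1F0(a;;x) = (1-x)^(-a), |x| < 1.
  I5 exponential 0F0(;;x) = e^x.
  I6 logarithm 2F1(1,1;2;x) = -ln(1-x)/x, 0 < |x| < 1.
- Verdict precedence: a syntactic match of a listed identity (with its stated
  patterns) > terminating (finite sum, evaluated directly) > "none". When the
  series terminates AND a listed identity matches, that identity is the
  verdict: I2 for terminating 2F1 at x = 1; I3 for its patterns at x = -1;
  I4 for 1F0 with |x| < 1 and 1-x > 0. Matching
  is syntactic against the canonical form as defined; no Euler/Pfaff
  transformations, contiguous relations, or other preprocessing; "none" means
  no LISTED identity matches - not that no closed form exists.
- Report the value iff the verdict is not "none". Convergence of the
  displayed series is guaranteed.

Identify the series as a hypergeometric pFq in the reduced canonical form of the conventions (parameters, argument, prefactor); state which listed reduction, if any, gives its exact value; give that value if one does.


This is -2 * 3F2(-6/5, 1/5, 3/4; 5/4, 3/2; 7/9) in reduced canonical form. Verdict: none. No listed pattern accepts 3F2(-6/5, 1/5, 3/4; 5/4, 3/2; 7/9).

The tell: t_0 being -2, striking the common factor k + 3/2 reduces the term (prefactor -2).
Ratio: r(k) = (7/9) * (k-6/5) (k+1/5) (k+3/4) / [(k+5/4) (k+3/2) (k+1)] - rational in k, leading ratio (7/9); with t_0 = -2, classification follows.


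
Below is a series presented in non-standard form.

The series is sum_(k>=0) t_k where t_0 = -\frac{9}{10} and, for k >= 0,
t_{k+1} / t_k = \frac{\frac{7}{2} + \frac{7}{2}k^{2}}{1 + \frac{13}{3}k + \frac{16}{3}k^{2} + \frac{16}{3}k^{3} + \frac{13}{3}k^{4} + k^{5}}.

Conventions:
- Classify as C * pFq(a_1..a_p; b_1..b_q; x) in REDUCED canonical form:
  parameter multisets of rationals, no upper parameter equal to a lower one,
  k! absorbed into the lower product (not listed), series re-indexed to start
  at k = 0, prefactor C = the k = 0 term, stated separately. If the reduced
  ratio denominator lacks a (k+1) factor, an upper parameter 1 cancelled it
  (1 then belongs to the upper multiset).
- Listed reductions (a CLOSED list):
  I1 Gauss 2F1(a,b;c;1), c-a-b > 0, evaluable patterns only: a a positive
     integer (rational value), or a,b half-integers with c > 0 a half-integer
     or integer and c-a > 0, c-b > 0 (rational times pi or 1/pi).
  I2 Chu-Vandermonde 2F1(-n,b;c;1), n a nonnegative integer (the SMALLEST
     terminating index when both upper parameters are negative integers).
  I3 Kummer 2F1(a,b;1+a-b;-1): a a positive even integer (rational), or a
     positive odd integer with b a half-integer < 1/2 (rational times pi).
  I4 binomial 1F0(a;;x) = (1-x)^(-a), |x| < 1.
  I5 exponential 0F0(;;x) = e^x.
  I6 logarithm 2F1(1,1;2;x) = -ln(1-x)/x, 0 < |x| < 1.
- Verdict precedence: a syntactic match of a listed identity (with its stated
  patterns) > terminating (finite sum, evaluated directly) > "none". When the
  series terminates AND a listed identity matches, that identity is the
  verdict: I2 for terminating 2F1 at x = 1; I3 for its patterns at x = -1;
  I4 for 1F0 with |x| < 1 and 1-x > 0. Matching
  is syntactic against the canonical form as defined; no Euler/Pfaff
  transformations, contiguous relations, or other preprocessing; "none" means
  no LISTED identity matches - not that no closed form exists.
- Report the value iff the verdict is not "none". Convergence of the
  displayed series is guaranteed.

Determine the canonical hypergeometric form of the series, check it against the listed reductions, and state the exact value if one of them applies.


The series (x = \frac{7}{2}) is 0F2: upper {-}, lower {\frac{1}{3}, 3}, prefactor -\frac{9}{10}. Verdict: none (x = \frac{7}{2}): each listed identity misses the multisets {-} ; {\frac{1}{3}, 3}.

Key step: t_0 = -\frac{9}{10} here, and factor the ratio over Q (C = -9/10, x = 7/2): negated roots = parameters.
Ratio: r(k) = \frac{7}{2} * 1 / [(k+\frac{1}{3}) (k+3) (k+1)] - rational in k. x = \frac{7}{2}; t_0 = -\frac{9}{10}; negate the roots.


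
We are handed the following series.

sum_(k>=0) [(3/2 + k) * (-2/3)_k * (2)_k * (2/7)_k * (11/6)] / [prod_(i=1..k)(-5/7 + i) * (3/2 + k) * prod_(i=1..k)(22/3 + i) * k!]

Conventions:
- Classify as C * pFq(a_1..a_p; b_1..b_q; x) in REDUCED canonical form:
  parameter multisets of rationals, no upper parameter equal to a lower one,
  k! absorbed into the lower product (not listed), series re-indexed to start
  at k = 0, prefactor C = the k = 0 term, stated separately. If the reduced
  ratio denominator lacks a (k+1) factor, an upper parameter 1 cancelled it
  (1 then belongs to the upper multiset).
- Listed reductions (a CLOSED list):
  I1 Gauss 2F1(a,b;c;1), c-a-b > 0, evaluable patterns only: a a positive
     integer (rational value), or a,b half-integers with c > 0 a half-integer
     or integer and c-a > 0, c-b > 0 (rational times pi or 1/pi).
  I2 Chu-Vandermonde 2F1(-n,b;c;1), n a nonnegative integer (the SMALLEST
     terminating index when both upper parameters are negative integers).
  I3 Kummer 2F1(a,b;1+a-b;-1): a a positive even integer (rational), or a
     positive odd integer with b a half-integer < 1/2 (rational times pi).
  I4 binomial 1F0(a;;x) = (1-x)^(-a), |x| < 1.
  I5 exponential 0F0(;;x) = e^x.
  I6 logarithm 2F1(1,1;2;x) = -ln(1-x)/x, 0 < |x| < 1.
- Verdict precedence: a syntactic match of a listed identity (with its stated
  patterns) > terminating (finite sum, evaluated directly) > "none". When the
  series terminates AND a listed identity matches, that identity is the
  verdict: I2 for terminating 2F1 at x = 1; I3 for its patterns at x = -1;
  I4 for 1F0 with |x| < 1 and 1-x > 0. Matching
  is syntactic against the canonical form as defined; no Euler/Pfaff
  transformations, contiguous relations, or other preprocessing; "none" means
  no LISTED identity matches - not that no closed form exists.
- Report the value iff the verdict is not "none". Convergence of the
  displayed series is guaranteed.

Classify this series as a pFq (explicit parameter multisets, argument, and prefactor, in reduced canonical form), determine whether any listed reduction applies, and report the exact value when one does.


This is 11/6 * 2F1(-2/3, 2; 25/3; 1) in reduced canonical form. Verdict (x = 1): Gauss (I1, integer-parameter pattern) applies (x = 1: the Gamma ratio telescopes since c-a-b = 7 > 0 and a = 2 in Z>0). Value: 2299/1512.

Key step: t_0 = 11/6 here, and k + 3/2 divides numerator and denominator alike; prefactor 11/6 after cancelling.
Step ratio: r(k) = 1 * (k-2/3) (k+2) / [(k+25/3) (k+1)] - rational; roots negated = parameters, x = 1, C = 11/6.


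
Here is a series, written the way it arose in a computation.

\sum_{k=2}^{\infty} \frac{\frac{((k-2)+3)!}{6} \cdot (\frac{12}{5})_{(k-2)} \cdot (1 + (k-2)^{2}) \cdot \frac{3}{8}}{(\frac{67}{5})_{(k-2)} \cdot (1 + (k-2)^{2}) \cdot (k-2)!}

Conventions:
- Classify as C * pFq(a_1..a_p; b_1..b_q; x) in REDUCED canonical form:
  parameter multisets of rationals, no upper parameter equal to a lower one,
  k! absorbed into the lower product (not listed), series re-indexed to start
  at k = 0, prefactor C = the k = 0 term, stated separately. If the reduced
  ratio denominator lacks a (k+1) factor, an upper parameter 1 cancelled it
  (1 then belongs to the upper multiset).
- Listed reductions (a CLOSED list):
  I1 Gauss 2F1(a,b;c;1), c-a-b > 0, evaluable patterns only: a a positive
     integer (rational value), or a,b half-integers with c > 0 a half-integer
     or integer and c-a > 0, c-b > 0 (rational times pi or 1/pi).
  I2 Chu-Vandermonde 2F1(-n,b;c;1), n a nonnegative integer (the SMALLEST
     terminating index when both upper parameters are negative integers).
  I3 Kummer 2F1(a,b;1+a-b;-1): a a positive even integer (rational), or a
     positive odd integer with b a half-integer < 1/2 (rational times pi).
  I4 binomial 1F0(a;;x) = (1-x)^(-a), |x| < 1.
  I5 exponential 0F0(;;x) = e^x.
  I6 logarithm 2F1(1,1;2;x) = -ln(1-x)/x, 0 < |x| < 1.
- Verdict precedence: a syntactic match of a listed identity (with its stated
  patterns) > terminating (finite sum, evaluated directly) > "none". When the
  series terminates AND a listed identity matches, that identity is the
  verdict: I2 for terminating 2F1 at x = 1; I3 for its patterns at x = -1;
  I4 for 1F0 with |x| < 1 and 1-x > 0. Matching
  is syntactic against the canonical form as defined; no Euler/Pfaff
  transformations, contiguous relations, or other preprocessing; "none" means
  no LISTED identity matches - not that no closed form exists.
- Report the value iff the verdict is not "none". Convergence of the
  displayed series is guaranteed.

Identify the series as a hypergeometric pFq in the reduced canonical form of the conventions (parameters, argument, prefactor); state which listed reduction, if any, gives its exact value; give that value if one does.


Classification (C = \frac{3}{8}): 2F1 with upper {\frac{12}{5}, 4}, lower {\frac{67}{5}}, argument x = 1. Verdict: the Gauss summation I1 fires (x = 1: the Gamma ratio telescopes since c-a-b = 7 > 0 and a = 4 in Z>0). Sum: \frac{359879}{350000}.

The tell: t_0 = \frac{3}{8} here, and the factorial ratio (C = 3/8, x = 1) (k+a-1)!/(a-1)! is a rising factorial (a)_k.
Adjacent-term ratio: r(k) = 1 * (k+\frac{12}{5}) (k+4) / [(k+\frac{67}{5}) (k+1)] - poly over poly, x = 1 from leading terms; C = \frac{3}{8} at k = 0.


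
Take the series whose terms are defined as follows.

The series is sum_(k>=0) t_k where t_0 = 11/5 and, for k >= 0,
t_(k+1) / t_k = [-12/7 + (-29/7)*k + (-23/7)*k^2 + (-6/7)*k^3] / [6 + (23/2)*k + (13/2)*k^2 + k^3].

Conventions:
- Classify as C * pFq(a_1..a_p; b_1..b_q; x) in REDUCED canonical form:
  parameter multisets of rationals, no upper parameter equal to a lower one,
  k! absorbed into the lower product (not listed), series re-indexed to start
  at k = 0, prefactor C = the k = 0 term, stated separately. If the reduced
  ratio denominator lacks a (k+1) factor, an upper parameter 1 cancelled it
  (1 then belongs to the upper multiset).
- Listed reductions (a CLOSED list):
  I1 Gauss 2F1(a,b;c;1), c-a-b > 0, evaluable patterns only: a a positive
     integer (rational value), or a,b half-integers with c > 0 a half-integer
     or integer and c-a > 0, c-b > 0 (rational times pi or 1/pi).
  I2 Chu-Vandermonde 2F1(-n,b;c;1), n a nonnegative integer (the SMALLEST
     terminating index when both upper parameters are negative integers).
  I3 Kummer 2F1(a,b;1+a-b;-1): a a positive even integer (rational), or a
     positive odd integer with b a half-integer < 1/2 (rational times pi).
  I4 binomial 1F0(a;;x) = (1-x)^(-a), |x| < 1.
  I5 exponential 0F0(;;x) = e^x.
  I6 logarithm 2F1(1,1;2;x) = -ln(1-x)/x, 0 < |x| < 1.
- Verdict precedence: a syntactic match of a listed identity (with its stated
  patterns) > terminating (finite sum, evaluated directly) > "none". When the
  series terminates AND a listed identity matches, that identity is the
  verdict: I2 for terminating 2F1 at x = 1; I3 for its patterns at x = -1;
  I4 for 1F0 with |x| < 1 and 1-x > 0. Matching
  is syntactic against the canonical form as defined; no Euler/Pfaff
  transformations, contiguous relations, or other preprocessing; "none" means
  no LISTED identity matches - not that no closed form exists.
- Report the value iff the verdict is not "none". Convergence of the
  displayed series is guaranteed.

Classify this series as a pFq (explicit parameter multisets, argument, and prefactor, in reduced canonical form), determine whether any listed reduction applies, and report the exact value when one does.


At argument -6/7: a 2F1 with upper {1, 4/3}, lower {4}, scaled by C = 11/5. Verdict: no listed reduction: x = -6/7 and upper {1, 4/3} fail every I1-I6 pattern.

Key observation: with t_0 = 11/5, the expanded ratio factors over Q; C = 11/5, roots give parameters.
Consecutive-term ratio: r(k) = (-6/7) * (k+1) (k+4/3) / [(k+4) (k+1)] - poly over poly, x = (-6/7) from leading terms; C = 11/5 at k = 0.


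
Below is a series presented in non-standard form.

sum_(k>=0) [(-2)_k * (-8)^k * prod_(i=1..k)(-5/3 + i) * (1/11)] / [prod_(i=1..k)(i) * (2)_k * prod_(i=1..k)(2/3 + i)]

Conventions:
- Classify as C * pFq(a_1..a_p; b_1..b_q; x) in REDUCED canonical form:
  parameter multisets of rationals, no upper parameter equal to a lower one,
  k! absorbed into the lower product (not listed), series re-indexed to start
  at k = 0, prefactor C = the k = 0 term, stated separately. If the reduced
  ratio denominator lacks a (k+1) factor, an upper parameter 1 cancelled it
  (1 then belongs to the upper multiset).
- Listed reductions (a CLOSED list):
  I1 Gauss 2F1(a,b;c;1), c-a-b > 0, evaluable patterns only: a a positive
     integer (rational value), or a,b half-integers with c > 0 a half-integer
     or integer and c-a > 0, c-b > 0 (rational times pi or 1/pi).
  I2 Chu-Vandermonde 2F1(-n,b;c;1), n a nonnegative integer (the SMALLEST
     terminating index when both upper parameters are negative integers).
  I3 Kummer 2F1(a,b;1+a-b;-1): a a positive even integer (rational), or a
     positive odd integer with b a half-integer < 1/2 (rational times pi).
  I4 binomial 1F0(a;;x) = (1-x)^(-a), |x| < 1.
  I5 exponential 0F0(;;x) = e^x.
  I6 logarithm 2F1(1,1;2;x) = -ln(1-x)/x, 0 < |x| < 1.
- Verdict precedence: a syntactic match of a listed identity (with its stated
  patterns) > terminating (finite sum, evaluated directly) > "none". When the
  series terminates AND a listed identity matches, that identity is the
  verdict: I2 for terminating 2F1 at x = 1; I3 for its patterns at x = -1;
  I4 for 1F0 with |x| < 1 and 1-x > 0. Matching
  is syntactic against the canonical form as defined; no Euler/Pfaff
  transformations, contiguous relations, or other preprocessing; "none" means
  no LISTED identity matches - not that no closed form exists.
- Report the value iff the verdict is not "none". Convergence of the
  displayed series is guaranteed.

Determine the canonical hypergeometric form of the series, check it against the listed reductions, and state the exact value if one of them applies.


Classification (C = 1/11): 2F2 with upper {-2, -2/3}, lower {5/3, 2}, argument x = -8. Verdict: terminating - upper -2 stops the sum at k = 2; the 3 terms are added exactly. Exact value: -41/165.

Key step: t_0 being 1/11, the product of the first k integers (C = 1/11, x = -8) is k!.
Step ratio: r(k) = (-8) * (k-2) (k-2/3) / [(k+5/3) (k+2) (k+1)] - rational; roots negated = parameters, x = (-8), C = 1/11.


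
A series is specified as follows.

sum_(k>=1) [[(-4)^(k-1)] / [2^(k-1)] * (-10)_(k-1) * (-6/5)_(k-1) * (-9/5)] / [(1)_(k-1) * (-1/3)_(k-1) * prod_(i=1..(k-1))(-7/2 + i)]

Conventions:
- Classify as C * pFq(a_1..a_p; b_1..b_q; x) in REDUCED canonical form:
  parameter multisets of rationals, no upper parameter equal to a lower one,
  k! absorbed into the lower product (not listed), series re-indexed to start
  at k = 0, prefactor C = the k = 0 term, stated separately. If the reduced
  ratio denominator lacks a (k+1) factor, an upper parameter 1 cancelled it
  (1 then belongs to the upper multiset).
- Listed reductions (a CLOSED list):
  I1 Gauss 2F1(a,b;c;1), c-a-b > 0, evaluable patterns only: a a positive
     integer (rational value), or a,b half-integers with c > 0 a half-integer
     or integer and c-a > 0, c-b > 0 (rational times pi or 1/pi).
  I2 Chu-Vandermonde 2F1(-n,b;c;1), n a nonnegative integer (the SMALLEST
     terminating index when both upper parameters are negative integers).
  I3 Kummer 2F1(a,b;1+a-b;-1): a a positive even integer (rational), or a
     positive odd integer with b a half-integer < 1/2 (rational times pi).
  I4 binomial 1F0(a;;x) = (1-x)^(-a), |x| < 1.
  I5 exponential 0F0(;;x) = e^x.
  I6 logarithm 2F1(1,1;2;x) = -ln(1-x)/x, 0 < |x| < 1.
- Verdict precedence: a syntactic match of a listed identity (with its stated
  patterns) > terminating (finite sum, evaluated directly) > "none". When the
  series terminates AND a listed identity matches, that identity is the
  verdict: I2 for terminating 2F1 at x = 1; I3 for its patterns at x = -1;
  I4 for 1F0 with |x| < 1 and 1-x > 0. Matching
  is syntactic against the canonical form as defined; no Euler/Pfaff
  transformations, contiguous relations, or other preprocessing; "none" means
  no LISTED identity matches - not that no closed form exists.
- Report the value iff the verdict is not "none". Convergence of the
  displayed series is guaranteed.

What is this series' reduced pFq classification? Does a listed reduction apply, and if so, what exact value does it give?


Prefactor -9/5, argument -2: 2F2 with upper {-10, -6/5} over lower {-5/2, -1/3}. Verdict: terminating. With -10 upstairs the series is a 11-term polynomial sum; evaluated term by term. Hence: -962520839196703541541/131387359619140625.

Key step: x = (-2) and (1)_k (prefactor -9/5) is k! itself.
Term ratio: r(k) = (-2) * (k-10) (k-6/5) / [(k-5/2) (k-1/3) (k+1)] - poly over poly, x = (-2) from leading terms; C = -9/5 at k = 0.


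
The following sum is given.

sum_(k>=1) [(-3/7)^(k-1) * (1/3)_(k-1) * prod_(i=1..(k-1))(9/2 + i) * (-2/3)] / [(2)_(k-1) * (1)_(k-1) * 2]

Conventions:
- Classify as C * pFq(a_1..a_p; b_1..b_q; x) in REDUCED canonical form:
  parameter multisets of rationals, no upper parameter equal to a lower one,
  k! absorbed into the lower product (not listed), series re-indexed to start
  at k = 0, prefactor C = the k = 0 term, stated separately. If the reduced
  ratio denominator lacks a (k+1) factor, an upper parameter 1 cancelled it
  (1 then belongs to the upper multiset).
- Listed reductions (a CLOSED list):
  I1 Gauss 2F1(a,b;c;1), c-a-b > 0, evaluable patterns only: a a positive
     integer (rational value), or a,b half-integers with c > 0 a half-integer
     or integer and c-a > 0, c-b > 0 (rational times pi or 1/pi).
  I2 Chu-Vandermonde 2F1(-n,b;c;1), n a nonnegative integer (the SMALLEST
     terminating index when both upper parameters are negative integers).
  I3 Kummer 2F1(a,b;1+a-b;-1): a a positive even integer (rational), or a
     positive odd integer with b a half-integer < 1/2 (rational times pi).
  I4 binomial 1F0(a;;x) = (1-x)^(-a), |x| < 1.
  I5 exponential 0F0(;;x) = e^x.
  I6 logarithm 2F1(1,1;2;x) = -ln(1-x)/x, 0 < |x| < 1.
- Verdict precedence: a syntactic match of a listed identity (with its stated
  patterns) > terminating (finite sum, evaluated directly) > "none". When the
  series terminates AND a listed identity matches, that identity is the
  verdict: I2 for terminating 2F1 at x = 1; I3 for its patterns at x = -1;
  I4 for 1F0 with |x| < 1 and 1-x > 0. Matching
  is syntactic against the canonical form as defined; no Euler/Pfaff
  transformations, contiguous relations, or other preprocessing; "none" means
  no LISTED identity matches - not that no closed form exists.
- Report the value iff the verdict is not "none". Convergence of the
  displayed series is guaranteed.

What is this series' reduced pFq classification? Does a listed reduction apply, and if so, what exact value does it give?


x = -3/7 here; the reduced form reads 2F1, upper {1/3, 11/2}, lower {2}, C = -1/3. Verdict: no listed reduction: x = -3/7 and upper {1/3, 11/2} fail every I1-I6 pattern.

Key step: x = (-3/7) and the constant factors (C = -1/3, x = -3/7) combine into one prefactor.
Consecutive-term ratio: r(k) = (-3/7) * (k+1/3) (k+11/2) / [(k+2) (k+1)] - rational; roots negated = parameters, x = (-3/7), C = -1/3.


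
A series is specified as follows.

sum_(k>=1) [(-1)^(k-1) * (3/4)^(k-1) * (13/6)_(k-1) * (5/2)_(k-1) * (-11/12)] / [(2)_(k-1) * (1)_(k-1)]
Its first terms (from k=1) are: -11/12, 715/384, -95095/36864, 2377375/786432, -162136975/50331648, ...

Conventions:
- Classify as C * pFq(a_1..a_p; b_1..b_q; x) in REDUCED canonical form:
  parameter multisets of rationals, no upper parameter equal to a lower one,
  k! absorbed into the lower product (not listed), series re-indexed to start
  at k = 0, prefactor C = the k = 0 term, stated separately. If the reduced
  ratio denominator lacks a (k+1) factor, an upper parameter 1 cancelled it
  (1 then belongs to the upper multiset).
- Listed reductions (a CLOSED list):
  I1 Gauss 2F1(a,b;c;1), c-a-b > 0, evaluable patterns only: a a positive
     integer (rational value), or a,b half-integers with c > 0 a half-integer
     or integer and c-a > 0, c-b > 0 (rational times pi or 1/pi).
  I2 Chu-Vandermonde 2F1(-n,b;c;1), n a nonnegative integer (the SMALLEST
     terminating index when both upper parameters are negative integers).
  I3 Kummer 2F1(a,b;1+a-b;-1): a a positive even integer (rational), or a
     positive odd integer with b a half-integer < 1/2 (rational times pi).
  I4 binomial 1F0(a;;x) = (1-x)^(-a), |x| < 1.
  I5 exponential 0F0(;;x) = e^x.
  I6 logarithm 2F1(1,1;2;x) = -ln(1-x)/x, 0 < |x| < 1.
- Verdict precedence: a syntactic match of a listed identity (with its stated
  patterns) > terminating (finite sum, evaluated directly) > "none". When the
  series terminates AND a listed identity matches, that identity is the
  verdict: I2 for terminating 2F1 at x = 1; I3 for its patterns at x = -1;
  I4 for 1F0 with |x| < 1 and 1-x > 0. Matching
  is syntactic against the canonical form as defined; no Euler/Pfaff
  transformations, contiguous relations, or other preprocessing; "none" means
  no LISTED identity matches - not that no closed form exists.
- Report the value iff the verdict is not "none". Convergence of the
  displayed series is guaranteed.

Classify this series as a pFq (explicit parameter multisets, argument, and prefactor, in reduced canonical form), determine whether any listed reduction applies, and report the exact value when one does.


Key observation: x = (-3/4) and (1)_k (C = -11/12) is k! itself.
Step ratio: r(k) = (-3/4) * (k+13/6) (k+5/2) / [(k+2) (k+1)] - poly over poly, x = (-3/4) from leading terms; C = -11/12 at k = 0.

x = -3/4 here; the reduced form reads 2F1, upper {13/6, 5/2}, lower {2}, C = -11/12. Verdict: none here - no I1-I6 shape fits x = -3/4 with lower {2}.
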